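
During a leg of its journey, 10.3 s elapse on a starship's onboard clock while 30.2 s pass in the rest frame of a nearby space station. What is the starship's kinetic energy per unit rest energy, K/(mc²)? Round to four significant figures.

1.932

The time-dilation ratio gives γ = 30.2/10.3 = 2.93204.
K/(mc²) = γ − 1 = 2.93204 − 1 = 1.932.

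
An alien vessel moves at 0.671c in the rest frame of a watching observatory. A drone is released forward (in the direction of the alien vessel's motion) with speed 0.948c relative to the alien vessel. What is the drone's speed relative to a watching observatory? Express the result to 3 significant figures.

Relativistic velocity addition: u = (u' + v)/(1 + u'v/c²), with u' = 0.948c and v = 0.671c.
Numerator: 0.948 + 0.671 = 1.619. Denominator: 1 + (0.948)(0.671) = 1.636108.
u = 1.619/1.636108 = 0.98954, so the speed is 0.990c.

0.990c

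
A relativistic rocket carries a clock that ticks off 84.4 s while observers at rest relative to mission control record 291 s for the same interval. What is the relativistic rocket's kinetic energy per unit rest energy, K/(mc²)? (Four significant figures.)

γ = Δt/Δτ = 291/84.4 = 3.44787.
K/(mc²) = γ − 1 = 3.44787 − 1 = 2.448.

2.448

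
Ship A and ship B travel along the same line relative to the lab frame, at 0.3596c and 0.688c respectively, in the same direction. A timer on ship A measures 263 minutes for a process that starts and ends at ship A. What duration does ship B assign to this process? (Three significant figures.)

The velocity of ship A relative to ship B is (0.3596 − 0.688)c / (1 − 0.3596×0.688) = −0.43636c; relative speed 0.43636c.
At |u| = 0.43636c, γ = (1 − 0.19041)^(−1/2) = 1.1114.
Ship A's interval is proper; time dilation gives Δt_B = γΔτ = 1.1114 × 263 minutes = 292 minutes.

292 minutes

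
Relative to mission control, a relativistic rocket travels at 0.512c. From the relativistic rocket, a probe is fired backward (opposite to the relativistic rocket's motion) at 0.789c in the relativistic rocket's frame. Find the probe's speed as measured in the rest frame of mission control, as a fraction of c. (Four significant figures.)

0.4647c

In units of c, u = (u' + v)/(1 + u'v) with u' = −0.789 and v = 0.512.
Numerator: −0.789 + 0.512 = −0.277. Denominator: 1 + (−0.789)(0.512) = 0.596032.
u = −0.277/0.596032 = −0.46474, so the speed is 0.4647c.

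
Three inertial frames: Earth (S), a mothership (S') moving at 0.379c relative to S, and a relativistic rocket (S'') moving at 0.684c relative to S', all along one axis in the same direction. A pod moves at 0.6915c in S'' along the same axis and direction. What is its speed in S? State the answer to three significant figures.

Compose velocities in two stages. Stage 1 (into S'): u₁ = (0.6915+0.684)/(1+0.6915×0.684) = 0.93382.
Stage 2 (into S): u = (0.93382+0.379)/(1+0.93382×0.379) = 0.96965, so the speed is 0.970c.

0.970c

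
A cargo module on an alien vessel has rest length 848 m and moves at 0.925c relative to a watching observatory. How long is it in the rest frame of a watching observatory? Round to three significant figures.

322 m

β² = 0.855625, so γ = 1/√0.144375 = 2.6318.
Length contraction: L = L₀/γ = 848/2.6318 = 322 m.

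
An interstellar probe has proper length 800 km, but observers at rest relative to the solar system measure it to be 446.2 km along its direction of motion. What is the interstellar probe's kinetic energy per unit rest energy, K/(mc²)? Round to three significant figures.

0.793

Length contraction gives γ = L₀/L = 800/446.2 = 1.79292.
Since K = (γ−1)mc², K/(mc²) = 1.79292 − 1 = 0.793.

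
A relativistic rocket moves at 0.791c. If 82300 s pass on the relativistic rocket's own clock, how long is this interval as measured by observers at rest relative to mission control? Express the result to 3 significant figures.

1.35×10^5 s

γ = 1/√(1 − β²) = 1/√(1 − 0.625681) = 1/√0.374319 = 1/0.611816 = 1.6345.
Time dilation: Δt = γ·Δτ = 1.6345 × 82300 = 1.35×10^5 s.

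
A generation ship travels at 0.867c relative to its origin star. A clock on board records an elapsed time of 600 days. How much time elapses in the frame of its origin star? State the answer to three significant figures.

1200 days

β² = 0.751689, so γ = 1/√0.248311 = 2.0068.
Time dilation: Δt = γ·Δτ = 2.0068 × 600 = 1200 days.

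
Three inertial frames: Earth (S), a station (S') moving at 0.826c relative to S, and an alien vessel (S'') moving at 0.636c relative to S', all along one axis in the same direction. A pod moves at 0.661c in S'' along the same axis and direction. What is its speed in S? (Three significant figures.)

0.991c

First combine the pod and alien vessel (S''→S'): u₁ = (0.661 + 0.636)/(1 + 0.661×0.636) = 1.297/1.420396 = 0.91313.
Then combine with the station (S'→S): u = (0.91313 + 0.826)/(1 + 0.91313×0.826) = 1.73913/1.75424538 = 0.99138.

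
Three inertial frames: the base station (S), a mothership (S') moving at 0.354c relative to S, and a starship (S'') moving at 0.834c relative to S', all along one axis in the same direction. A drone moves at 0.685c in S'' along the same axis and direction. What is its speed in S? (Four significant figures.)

0.9840c

Compose velocities in two stages. Stage 1 (into S'): u₁ = (0.685+0.834)/(1+0.685×0.834) = 0.96672.
Stage 2 (into S): u = (0.96672+0.354)/(1+0.96672×0.354) = 0.98398, so the speed is 0.9840c.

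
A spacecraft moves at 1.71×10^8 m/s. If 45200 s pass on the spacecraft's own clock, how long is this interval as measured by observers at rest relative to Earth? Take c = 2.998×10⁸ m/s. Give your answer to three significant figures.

55000 s

β = v/c = (1.71×10^8 m/s)/(2.998×10⁸ m/s) = 0.57038.
γ = 1/√(1 − β²) = 1/√(1 − 0.3253333444) = 1/√0.6746666556 = 1/0.821381 = 1.2175.
The onboard clock measures proper time, so the interval in the rest frame of Earth is dilated: Δt = γ·Δτ = 1.2175 × 45200 s = 55000 s.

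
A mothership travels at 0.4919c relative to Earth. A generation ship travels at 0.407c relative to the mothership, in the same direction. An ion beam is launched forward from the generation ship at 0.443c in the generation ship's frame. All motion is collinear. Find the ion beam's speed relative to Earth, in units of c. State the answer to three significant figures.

0.895c

Apply u = (u'+v)/(1+u'v) twice. Ion beam in the mothership frame: (0.443+0.407)/(1+0.443·0.407) = 0.85/1.180301 = 0.72016c.
That velocity, transformed to the rest frame of Earth: (0.72016+0.4919)/(1+0.72016·0.4919) = 1.21206/1.354246704 = 0.89501c.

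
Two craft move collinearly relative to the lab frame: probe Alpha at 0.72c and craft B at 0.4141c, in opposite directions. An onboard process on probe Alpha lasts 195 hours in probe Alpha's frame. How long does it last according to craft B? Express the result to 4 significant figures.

Speed of probe Alpha in craft B's frame: u = (v_A + v_B)/(1 + v_A v_B/c²) = (0.72 + 0.4141)/(1 + 0.72×0.4141) = 1.1341/1.298152 = 0.87363; |u| = 0.87363c.
At |u| = 0.87363c, γ = (1 − 0.763229)^(−1/2) = 2.0551.
The clock on probe Alpha records proper time, so craft B measures Δt = γΔτ = 2.0551 × 195 = 400.7 hours.

400.7 hours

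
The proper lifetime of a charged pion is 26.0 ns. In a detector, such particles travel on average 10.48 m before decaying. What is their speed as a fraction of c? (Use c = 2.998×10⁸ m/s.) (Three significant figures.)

0.802c

d = βγcτ ⇒ βγ = d/(cτ) = 10.48 m / (7.7948 m) = 1.3445.
β = (βγ)/√(1+(βγ)²) = 1.3445/√2.80768 = 0.802.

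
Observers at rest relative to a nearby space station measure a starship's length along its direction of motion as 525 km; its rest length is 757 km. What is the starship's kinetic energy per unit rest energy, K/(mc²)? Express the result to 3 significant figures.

From L = L₀/γ: γ = 757/525 = 1.4419.
Since K = (γ−1)mc², K/(mc²) = 1.4419 − 1 = 0.442.

0.442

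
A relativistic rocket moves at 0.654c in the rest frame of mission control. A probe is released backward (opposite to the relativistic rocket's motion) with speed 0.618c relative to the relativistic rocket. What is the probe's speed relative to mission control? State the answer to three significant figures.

Relativistic velocity addition: u = (u' + v)/(1 + u'v/c²), with u' = −0.618c and v = 0.654c.
Numerator: −0.618 + 0.654 = 0.036. Denominator: 1 + (−0.618)(0.654) = 0.595828.
u = 0.036/0.595828 = 0.06042, so the speed is 0.0604c.

0.0604c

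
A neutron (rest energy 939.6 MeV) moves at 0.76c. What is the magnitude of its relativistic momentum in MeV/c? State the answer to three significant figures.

β² = 0.5776, so γ = 1/√0.4224 = 1.5386.
Momentum: p = γβ·mc = 1.5386 × 0.76 × 939.6 MeV/c = 1100 MeV/c.

1100 MeV/c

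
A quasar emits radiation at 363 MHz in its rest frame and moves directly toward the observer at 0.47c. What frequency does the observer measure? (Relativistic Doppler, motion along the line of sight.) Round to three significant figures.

605 MHz

Relativistic Doppler (source moving toward): f_obs = f_src · √((1+β)/(1−β)).
With β = 0.47: factor = √(1.47/0.53) = 1.6654.
f_obs = 363 × 1.6654 = 605 MHz.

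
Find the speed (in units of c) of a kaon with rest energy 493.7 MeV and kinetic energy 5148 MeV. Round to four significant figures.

γ = 1 + K/(mc²) = 1 + 5148/493.7 = 11.427.
β = √(1 − 1/γ²) = √(1 − 0.00765836) = √0.99234164 = 0.9962.

0.9962c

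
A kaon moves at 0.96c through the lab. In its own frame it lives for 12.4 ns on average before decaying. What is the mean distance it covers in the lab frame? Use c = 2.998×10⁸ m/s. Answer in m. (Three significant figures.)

12.7 m

γ = 1/√(1 − β²) = 1/√(1 − 0.9216) = 1/√0.0784 = 1/0.28 = 3.5714.
Lab-frame lifetime: Δt = γτ = 3.5714 × 12.4 ns = 44.285 ns.
Distance: d = vΔt = 0.96 × 2.998×10⁸ m/s × 4.4285×10^-8 s = 12.7 m.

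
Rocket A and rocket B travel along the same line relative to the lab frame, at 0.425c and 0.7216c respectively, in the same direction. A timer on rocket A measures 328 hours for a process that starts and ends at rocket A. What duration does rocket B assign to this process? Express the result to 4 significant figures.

362.9 hours

Speed of rocket A in rocket B's frame: u = (v_A − v_B)/(1 − v_A v_B/c²) = (0.425 − 0.7216)/(1 − 0.425×0.7216) = −0.2966/0.69332 = −0.4278; |u| = 0.4278c.
At |u| = 0.4278c, γ = (1 − 0.183013)^(−1/2) = 1.1063.
The clock on rocket A records proper time, so rocket B measures Δt = γΔτ = 1.1063 × 328 = 362.9 hours.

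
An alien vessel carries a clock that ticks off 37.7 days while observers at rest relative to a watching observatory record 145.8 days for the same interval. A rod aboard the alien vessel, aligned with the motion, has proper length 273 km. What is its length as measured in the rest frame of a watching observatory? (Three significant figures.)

γ = Δt/Δτ = 145.8/37.7 = 3.86737.
L = L₀/γ = 273/3.86737 = 70.6 km.

70.6 km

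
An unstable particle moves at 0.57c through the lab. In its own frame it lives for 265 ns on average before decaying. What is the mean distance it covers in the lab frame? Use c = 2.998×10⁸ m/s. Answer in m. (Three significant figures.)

55.1 m

Lorentz factor: γ = (1 − 0.3249)^(−1/2) = 1.2171.
Lab-frame lifetime: Δt = γτ = 1.2171 × 265 ns = 322.53 ns.
Distance: d = vΔt = 0.57 × 2.998×10⁸ m/s × 3.2253×10^-7 s = 55.1 m.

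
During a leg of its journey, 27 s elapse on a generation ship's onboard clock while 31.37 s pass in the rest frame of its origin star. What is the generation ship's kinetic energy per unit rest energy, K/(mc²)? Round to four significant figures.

0.1619

γ = Δt/Δτ = 31.37/27 = 1.16185.
Since K = (γ−1)mc², K/(mc²) = 1.16185 − 1 = 0.1619.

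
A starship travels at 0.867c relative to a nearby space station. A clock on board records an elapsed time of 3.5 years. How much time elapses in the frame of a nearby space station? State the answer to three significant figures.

γ = 1/√(1 − β²) = 1/√(1 − 0.751689) = 1/√0.248311 = 1/0.498308 = 2.0068.
The onboard clock measures proper time, so the interval in the rest frame of a nearby space station is dilated: Δt = γ·Δτ = 2.0068 × 3.5 years = 7.02 years.

7.02 years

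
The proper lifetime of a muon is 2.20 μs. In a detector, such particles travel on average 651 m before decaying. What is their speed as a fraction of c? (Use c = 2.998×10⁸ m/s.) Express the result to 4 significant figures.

d = βγcτ ⇒ βγ = d/(cτ) = 651.0 m / (659.56 m) = 0.98702.
β = (βγ)/√(1+(βγ)²) = 0.98702/√1.974208 = 0.7025.

0.7025c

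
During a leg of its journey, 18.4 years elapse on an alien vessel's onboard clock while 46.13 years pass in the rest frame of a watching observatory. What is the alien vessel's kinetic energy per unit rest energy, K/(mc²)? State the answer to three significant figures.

1.51

From Δt = γΔτ: γ = 46.13/18.4 = 2.50707.
K/(mc²) = γ − 1 = 2.50707 − 1 = 1.51.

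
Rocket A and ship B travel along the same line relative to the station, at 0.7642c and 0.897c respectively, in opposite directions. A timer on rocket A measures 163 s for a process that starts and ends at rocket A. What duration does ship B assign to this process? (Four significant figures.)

963.6 s

Speed of rocket A in ship B's frame: u = (v_A + v_B)/(1 + v_A v_B/c²) = (0.7642 + 0.897)/(1 + 0.7642×0.897) = 1.6612/1.6854874 = 0.98559; |u| = 0.98559c.
γ for this relative speed: γ = 1/√(1 − 0.971388) = 5.9119.
The clock on rocket A records proper time, so ship B measures Δt = γΔτ = 5.9119 × 163 = 963.6 s.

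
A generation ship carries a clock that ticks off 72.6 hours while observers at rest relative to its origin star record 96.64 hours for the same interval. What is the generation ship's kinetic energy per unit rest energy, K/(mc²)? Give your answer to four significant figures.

From Δt = γΔτ: γ = 96.64/72.6 = 1.33113.
Since K = (γ−1)mc², K/(mc²) = 1.33113 − 1 = 0.3311.

0.3311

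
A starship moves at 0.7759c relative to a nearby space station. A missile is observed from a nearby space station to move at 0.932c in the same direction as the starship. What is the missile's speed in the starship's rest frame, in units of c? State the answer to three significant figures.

0.564c

Transform to the starship's frame: u' = (u − v)/(1 − uv/c²).
u' = (0.932 − 0.7759)/(1 − 0.932×0.7759) = 0.1561/0.2768612 = 0.56382.
Speed in the starship's frame: 0.564c (in the same direction).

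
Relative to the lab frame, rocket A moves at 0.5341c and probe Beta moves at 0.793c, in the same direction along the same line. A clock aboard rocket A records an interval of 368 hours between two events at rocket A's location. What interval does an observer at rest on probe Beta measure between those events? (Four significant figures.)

411.9 hours

The velocity of rocket A relative to probe Beta is (0.5341 − 0.793)c / (1 − 0.5341×0.793) = −0.44912c; relative speed 0.44912c.
At |u| = 0.44912c, γ = (1 − 0.201709)^(−1/2) = 1.1192.
Rocket A's interval is proper; time dilation gives Δt_B = γΔτ = 1.1192 × 368 hours = 411.9 hours.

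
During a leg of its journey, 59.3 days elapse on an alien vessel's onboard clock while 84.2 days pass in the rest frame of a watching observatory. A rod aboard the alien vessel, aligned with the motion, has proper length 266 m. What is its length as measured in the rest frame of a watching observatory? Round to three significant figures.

187 m

γ = Δt/Δτ = 84.2/59.3 = 1.4199.
L = L₀/γ = 266/1.4199 = 187 m.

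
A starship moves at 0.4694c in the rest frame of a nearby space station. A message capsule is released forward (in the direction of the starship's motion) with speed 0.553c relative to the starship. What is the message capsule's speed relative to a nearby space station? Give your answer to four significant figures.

Relativistic velocity addition: u = (u' + v)/(1 + u'v/c²), with u' = 0.553c and v = 0.4694c.
Numerator: 0.553 + 0.4694 = 1.0224. Denominator: 1 + (0.553)(0.4694) = 1.2595782.
u = 1.0224/1.2595782 = 0.8117, so the speed is 0.8117c.

0.8117c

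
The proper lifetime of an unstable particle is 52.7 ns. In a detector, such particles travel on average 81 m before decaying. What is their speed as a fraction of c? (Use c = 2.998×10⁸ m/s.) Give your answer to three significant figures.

0.982c

d = βγcτ ⇒ βγ = d/(cτ) = 81.00 m / (15.79946 m) = 5.1268.
β = (βγ)/√(1+(βγ)²) = 5.1268/√27.2841 = 0.982.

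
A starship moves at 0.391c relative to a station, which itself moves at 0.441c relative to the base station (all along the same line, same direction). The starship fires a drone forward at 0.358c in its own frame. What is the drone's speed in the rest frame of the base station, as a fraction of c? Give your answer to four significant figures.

First combine the drone and starship (S''→S'): u₁ = (0.358 + 0.391)/(1 + 0.358×0.391) = 0.749/1.139978 = 0.65703.
Then combine with the station (S'→S): u = (0.65703 + 0.441)/(1 + 0.65703×0.441) = 1.09803/1.28975023 = 0.85135.

0.8514c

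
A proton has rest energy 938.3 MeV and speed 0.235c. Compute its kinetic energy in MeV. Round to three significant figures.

Lorentz factor: γ = (1 − 0.055225)^(−1/2) = 1.028811.
Kinetic energy: K = (γ − 1)mc² = (1.028811 − 1) × 938.3 MeV = 0.028811 × 938.3 = 27.0 MeV.

27.0 MeV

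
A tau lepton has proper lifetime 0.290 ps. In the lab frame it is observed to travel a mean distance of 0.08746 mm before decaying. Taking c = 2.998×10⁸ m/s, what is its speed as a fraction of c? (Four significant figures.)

Let x = d/(cτ) = 8.746×10^-5 m / (2.998×10⁸ m/s × 2.900×10^-13 s) = 1.006. Since d = βγcτ, x = βγ = β/√(1−β²).
Solving: β² = x²/(1+x²) = 1.01204/2.01204 = 0.502992, so β = 0.7092.

0.7092c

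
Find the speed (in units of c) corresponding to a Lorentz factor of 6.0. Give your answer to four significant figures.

0.9860c

β = √(1 − 1/γ²) = √(1 − 1/36) = √0.972222 = 0.9860.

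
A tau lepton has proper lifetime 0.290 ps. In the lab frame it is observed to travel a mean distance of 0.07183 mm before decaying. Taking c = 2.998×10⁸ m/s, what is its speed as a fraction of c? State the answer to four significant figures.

0.6369c

d = βγcτ ⇒ βγ = d/(cτ) = 7.183×10^-5 m / (8.6942×10^-5 m) = 0.82618.
β = (βγ)/√(1+(βγ)²) = 0.82618/√1.682573 = 0.6369.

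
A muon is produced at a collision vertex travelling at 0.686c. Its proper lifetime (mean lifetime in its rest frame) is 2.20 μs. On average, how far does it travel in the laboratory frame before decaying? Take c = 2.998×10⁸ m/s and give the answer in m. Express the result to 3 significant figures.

Lorentz factor: γ = (1 − 0.470596)^(−1/2) = 1.3744.
Lab-frame lifetime: Δt = γτ = 1.3744 × 2.20 μs = 3.0237 μs.
Distance: d = vΔt = 0.686 × 2.998×10⁸ m/s × 3.0237×10^-6 s = 622 m.

622 m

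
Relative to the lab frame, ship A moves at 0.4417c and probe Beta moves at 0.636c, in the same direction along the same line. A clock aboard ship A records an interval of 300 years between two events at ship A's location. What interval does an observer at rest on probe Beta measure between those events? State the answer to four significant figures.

The velocity of ship A relative to probe Beta is (0.4417 − 0.636)c / (1 − 0.4417×0.636) = −0.27021c; relative speed 0.27021c.
γ for this relative speed: γ = 1/√(1 − 0.0730134) = 1.0386.
The clock on ship A records proper time, so probe Beta measures Δt = γΔτ = 1.0386 × 300 = 311.6 years.

311.6 years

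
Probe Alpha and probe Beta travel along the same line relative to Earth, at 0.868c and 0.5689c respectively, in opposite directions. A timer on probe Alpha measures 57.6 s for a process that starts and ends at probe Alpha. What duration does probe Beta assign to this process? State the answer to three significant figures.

211 s

Speed of probe Alpha in probe Beta's frame: u = (v_A + v_B)/(1 + v_A v_B/c²) = (0.868 + 0.5689)/(1 + 0.868×0.5689) = 1.4369/1.4938052 = 0.96191; |u| = 0.96191c.
At |u| = 0.96191c, γ = (1 − 0.925271)^(−1/2) = 3.6581.
The clock on probe Alpha records proper time, so probe Beta measures Δt = γΔτ = 3.6581 × 57.6 = 211 s.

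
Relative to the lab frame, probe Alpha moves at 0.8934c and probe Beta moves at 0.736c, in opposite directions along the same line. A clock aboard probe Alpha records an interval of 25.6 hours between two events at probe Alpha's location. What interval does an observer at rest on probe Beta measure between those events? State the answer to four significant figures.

139.5 hours

Transform probe Alpha's velocity into probe Beta's frame: (0.8934 + 0.736)/(1 + 0.8934·0.736) = 1.6294/1.6575424, so the relative speed is 0.98302c.
γ for this relative speed: γ = 1/√(1 − 0.966328) = 5.4496.
Probe Alpha's interval is proper; time dilation gives Δt_B = γΔτ = 5.4496 × 25.6 hours = 139.5 hours.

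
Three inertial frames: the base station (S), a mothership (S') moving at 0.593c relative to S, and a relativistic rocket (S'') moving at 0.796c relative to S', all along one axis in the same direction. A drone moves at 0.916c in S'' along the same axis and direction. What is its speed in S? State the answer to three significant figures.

First combine the drone and relativistic rocket (S''→S'): u₁ = (0.916 + 0.796)/(1 + 0.916×0.796) = 1.712/1.729136 = 0.99009.
Then combine with the mothership (S'→S): u = (0.99009 + 0.593)/(1 + 0.99009×0.593) = 1.58309/1.58712337 = 0.99746.

0.997c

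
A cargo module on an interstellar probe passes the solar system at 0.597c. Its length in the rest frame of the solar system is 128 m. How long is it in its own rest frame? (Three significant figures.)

γ = 1/√(1 − β²) = 1/√(1 − 0.356409) = 1/√0.643591 = 1/0.802241 = 1.2465.
Proper length: L₀ = γ·L = 1.2465 × 128 = 160 m.

160 m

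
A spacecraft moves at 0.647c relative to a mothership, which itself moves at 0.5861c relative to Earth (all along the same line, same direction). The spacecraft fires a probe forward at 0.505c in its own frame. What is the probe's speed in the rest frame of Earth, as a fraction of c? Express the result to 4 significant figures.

0.9639c

Compose velocities in two stages. Stage 1 (into S'): u₁ = (0.505+0.647)/(1+0.505×0.647) = 0.8683.
Stage 2 (into S): u = (0.8683+0.5861)/(1+0.8683×0.5861) = 0.96387, so the speed is 0.9639c.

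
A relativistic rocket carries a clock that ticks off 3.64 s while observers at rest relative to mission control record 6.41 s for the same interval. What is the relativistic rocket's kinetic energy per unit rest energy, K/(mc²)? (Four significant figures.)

From Δt = γΔτ: γ = 6.41/3.64 = 1.76099.
Since K = (γ−1)mc², K/(mc²) = 1.76099 − 1 = 0.7610.

0.7610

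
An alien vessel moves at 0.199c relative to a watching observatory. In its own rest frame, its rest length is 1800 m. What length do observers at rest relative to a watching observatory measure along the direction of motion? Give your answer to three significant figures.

1760 m

With β = 0.199, γ = 1/√(1 − 0.199²) = 1/√0.960399 = 1.0204.
Length contraction: L = L₀/γ = 1800/1.0204 = 1760 m.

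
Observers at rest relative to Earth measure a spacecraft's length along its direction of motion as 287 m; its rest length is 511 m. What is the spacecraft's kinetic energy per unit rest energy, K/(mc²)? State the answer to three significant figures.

γ = L₀/L = 511/287 = 1.78049.
K/(mc²) = γ − 1 = 1.78049 − 1 = 0.780.

0.780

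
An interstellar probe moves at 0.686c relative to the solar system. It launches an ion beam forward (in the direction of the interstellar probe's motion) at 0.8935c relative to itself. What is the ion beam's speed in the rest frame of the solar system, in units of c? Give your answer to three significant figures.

0.979c

Relativistic velocity addition: u = (u' + v)/(1 + u'v/c²), with u' = 0.8935c and v = 0.686c.
Numerator: 0.8935 + 0.686 = 1.5795. Denominator: 1 + (0.8935)(0.686) = 1.612941.
u = 1.5795/1.612941 = 0.97927, so the speed is 0.979c.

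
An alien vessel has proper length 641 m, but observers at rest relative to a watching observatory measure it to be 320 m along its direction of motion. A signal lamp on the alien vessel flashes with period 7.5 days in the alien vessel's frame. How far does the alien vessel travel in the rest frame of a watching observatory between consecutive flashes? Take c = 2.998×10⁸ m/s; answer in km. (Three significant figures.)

3.37×10^11 km

γ = L₀/L = 641/320 = 2.00312.
β = √(1 − 1/γ²) = 0.86647. Lab-frame period = γτ = 2.00312×7.5 days = 15.023 days. Distance = βc × γτ = 0.86647 × 2.998×10⁸ m/s × 1297987.2 s = 3.3718×10^14 m = 3.37×10^11 km.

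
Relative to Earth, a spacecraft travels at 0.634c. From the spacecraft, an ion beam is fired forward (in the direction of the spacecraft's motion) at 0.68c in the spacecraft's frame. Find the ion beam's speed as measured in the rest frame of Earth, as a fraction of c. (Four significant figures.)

0.9182c

Relativistic velocity addition: u = (u' + v)/(1 + u'v/c²), with u' = 0.68c and v = 0.634c.
Numerator: 0.68 + 0.634 = 1.314. Denominator: 1 + (0.68)(0.634) = 1.43112.
u = 1.314/1.43112 = 0.91816, so the speed is 0.9182c.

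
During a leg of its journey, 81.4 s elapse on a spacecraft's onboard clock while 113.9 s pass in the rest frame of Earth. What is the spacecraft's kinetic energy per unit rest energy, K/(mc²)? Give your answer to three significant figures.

The time-dilation ratio gives γ = 113.9/81.4 = 1.39926.
K/(mc²) = γ − 1 = 1.39926 − 1 = 0.399.

0.399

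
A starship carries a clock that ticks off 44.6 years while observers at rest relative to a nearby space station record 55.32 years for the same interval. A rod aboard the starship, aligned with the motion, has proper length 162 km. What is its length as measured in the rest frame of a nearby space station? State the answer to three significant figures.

131 km

The time-dilation ratio gives γ = 55.32/44.6 = 1.24036.
The rod contracts by the same γ: 162 km / 1.24036 = 131 km.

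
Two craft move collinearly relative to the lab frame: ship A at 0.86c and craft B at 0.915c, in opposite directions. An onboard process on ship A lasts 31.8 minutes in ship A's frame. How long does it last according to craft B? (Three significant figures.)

Speed of ship A in craft B's frame: u = (v_A + v_B)/(1 + v_A v_B/c²) = (0.86 + 0.915)/(1 + 0.86×0.915) = 1.775/1.7869 = 0.99334; |u| = 0.99334c.
At |u| = 0.99334c, γ = (1 − 0.986724)^(−1/2) = 8.6789.
Ship A's interval is proper; time dilation gives Δt_B = γΔτ = 8.6789 × 31.8 minutes = 276 minutes.

276 minutes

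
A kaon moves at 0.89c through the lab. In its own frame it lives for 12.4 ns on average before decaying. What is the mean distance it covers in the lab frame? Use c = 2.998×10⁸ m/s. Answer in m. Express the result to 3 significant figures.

7.26 m

With β = 0.89, γ = 1/√(1 − 0.89²) = 1/√0.2079 = 2.1932.
Lab-frame lifetime: Δt = γτ = 2.1932 × 12.4 ns = 27.196 ns.
Distance: d = vΔt = 0.89 × 2.998×10⁸ m/s × 2.7196×10^-8 s = 7.26 m.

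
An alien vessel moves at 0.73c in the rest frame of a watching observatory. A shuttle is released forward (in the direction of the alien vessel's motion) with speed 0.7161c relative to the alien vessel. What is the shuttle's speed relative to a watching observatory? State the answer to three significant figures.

In units of c, u = (u' + v)/(1 + u'v) with u' = 0.7161 and v = 0.73.
Numerator: 0.7161 + 0.73 = 1.4461. Denominator: 1 + (0.7161)(0.73) = 1.522753.
u = 1.4461/1.522753 = 0.94966, so the speed is 0.950c.

0.950c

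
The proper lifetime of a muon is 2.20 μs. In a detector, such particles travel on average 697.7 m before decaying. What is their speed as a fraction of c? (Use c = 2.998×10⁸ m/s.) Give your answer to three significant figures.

d = βγcτ ⇒ βγ = d/(cτ) = 697.7 m / (659.56 m) = 1.0578.
β = (βγ)/√(1+(βγ)²) = 1.0578/√2.11894 = 0.727.

0.727c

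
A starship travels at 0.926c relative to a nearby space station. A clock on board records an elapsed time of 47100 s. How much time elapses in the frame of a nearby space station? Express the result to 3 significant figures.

1.25×10^5 s

γ = 1/√(1 − β²) = 1/√(1 − 0.857476) = 1/√0.142524 = 1/0.377524 = 2.6488.
The onboard clock measures proper time, so the interval in the rest frame of a nearby space station is dilated: Δt = γ·Δτ = 2.6488 × 47100 s = 1.25×10^5 s.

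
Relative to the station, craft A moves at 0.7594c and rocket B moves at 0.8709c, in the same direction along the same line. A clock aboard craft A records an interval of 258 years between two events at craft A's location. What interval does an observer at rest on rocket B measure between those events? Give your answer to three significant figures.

273 years

Transform craft A's velocity into rocket B's frame: (0.7594 − 0.8709)/(1 − 0.7594·0.8709) = −0.1115/0.33863854, so the relative speed is 0.32926c.
γ for this relative speed: γ = 1/√(1 − 0.108412) = 1.0591.
Craft A's interval is proper; time dilation gives Δt_B = γΔτ = 1.0591 × 258 years = 273 years.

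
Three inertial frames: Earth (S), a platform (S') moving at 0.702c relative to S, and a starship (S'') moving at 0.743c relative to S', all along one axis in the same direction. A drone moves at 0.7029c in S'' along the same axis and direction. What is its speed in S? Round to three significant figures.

0.991c

Apply u = (u'+v)/(1+u'v) twice. Drone in the platform frame: (0.7029+0.743)/(1+0.7029·0.743) = 1.4459/1.5222547 = 0.94984c.
That velocity, transformed to the rest frame of Earth: (0.94984+0.702)/(1+0.94984·0.702) = 1.65184/1.66678768 = 0.99103c.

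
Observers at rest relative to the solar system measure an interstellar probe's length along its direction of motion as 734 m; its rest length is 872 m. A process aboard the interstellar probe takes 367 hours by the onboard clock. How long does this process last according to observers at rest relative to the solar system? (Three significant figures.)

436 hours

From L = L₀/γ: γ = 872/734 = 1.18801.
The same γ dilates the second interval: 1.18801 × 367 hours = 436 hours.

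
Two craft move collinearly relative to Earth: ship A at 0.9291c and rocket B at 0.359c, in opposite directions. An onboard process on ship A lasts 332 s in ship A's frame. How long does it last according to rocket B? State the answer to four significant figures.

1283 s

Speed of ship A in rocket B's frame: u = (v_A + v_B)/(1 + v_A v_B/c²) = (0.9291 + 0.359)/(1 + 0.9291×0.359) = 1.2881/1.3335469 = 0.96592; |u| = 0.96592c.
At |u| = 0.96592c, γ = (1 − 0.933001)^(−1/2) = 3.8634.
Ship A's interval is proper; time dilation gives Δt_B = γΔτ = 3.8634 × 332 s = 1283 s.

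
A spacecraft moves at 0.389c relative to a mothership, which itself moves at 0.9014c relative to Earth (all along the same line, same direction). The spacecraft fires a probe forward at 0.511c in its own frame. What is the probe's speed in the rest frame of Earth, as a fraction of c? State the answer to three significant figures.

Apply u = (u'+v)/(1+u'v) twice. Probe in the mothership frame: (0.511+0.389)/(1+0.511·0.389) = 0.9/1.198779 = 0.75076c.
That velocity, transformed to the rest frame of Earth: (0.75076+0.9014)/(1+0.75076·0.9014) = 1.65216/1.676735064 = 0.98534c.

0.985c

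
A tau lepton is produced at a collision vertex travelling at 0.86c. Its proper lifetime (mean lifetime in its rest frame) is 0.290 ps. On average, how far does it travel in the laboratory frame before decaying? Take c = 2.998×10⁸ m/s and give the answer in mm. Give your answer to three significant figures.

0.147 mm

γ = 1/√(1 − β²) = 1/√(1 − 0.7396) = 1/√0.2604 = 1/0.510294 = 1.9597.
Lab-frame lifetime: Δt = γτ = 1.9597 × 0.290 ps = 0.56831 ps.
Distance: d = vΔt = 0.86 × 2.998×10⁸ m/s × 5.6831×10^-13 s = 1.47×10^-4 m = 0.147 mm.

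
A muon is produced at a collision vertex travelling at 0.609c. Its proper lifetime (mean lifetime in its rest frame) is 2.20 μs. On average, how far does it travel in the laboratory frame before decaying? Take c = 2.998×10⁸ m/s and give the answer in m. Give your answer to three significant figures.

With β = 0.609, γ = 1/√(1 − 0.609²) = 1/√0.629119 = 1.2608.
Lab-frame lifetime: Δt = γτ = 1.2608 × 2.20 μs = 2.7738 μs.
Distance: d = vΔt = 0.609 × 2.998×10⁸ m/s × 2.7738×10^-6 s = 506 m.

506 m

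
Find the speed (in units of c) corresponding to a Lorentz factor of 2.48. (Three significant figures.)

0.915c

β = √(1 − 1/γ²) = √(1 − 1/6.1504) = √0.837409 = 0.915.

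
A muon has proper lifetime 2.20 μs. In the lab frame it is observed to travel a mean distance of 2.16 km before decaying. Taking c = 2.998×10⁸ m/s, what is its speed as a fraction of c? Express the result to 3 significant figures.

d = βγcτ ⇒ βγ = d/(cτ) = 2160 m / (659.56 m) = 3.2749.
β = (βγ)/√(1+(βγ)²) = 3.2749/√11.725 = 0.956.

0.956c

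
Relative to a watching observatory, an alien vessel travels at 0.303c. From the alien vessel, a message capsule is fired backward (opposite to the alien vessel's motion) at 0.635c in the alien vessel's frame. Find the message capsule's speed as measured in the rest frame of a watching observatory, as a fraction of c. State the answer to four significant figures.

0.4111c

Relativistic velocity addition: u = (u' + v)/(1 + u'v/c²), with u' = −0.635c and v = 0.303c.
Numerator: −0.635 + 0.303 = −0.332. Denominator: 1 + (−0.635)(0.303) = 0.807595.
u = −0.332/0.807595 = −0.4111, so the speed is 0.4111c.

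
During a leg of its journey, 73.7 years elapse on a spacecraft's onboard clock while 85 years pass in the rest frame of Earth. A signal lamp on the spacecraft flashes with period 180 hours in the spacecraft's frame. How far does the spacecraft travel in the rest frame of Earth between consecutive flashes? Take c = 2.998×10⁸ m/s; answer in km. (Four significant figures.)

From Δt = γΔτ: γ = 85/73.7 = 1.15332.
β = √(1 − 1/γ²) = 0.4982. Lab-frame period = γτ = 1.15332×180 hours = 207.6 hours. Distance = βc × γτ = 0.4982 × 2.998×10⁸ m/s × 747360 s = 1.1163×10^14 m = 1.116×10^11 km.

1.116×10^11 km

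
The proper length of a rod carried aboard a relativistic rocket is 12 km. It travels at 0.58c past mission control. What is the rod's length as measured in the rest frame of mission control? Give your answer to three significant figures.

9.78 km

β² = 0.3364, so γ = 1/√0.6636 = 1.2276.
Length contraction: L = L₀/γ = 12/1.2276 = 9.78 km.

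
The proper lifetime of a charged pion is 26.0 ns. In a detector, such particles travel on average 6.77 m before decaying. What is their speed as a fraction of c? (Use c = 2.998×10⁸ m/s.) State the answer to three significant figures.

0.656c

Let x = d/(cτ) = 6.770 m / (2.998×10⁸ m/s × 2.600×10^-8 s) = 0.86853. Since d = βγcτ, x = βγ = β/√(1−β²).
Solving: β² = x²/(1+x²) = 0.754344/1.754344 = 0.429986, so β = 0.656.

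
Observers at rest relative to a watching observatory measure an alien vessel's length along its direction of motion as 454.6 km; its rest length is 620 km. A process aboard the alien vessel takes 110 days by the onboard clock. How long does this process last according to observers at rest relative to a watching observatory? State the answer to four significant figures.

150.0 days

From L = L₀/γ: γ = 620/454.6 = 1.36384.
The same γ dilates the second interval: 1.36384 × 110 days = 150.0 days.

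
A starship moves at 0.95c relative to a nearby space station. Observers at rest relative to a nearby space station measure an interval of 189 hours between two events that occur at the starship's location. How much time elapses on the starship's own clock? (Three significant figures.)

59.0 hours

With β = 0.95, γ = 1/√(1 − 0.95²) = 1/√0.0975 = 3.2026.
The moving clock records proper time: Δτ = Δt/γ = 189/3.2026 = 59.0 hours.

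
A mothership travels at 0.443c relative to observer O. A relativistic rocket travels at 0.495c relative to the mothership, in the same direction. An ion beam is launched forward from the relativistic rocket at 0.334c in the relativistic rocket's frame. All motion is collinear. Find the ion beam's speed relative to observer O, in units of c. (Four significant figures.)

Compose velocities in two stages. Stage 1 (into S'): u₁ = (0.334+0.495)/(1+0.334×0.495) = 0.71139.
Stage 2 (into S): u = (0.71139+0.443)/(1+0.71139×0.443) = 0.87777, so the speed is 0.8778c.

0.8778c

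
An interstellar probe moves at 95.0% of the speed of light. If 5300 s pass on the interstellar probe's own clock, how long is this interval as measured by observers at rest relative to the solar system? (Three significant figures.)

γ = 1/√(1 − β²) = 1/√(1 − 0.9025) = 1/√0.0975 = 1/0.31225 = 3.2026.
Time dilation: Δt = γ·Δτ = 3.2026 × 5300 = 17000 s.

17000 s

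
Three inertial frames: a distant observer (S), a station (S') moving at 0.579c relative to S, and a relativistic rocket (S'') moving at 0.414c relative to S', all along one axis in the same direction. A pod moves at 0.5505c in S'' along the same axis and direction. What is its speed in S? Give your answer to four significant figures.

0.9379c

Compose velocities in two stages. Stage 1 (into S'): u₁ = (0.5505+0.414)/(1+0.5505×0.414) = 0.78548.
Stage 2 (into S): u = (0.78548+0.579)/(1+0.78548×0.579) = 0.93792, so the speed is 0.9379c.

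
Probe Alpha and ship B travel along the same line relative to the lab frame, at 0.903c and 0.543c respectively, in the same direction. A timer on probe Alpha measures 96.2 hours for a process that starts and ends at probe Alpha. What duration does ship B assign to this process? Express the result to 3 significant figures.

Speed of probe Alpha in ship B's frame: u = (v_A − v_B)/(1 − v_A v_B/c²) = (0.903 − 0.543)/(1 − 0.903×0.543) = 0.36/0.509671 = 0.70634; |u| = 0.70634c.
γ for this relative speed: γ = 1/√(1 − 0.498916) = 1.4127.
The clock on probe Alpha records proper time, so ship B measures Δt = γΔτ = 1.4127 × 96.2 = 136 hours.

136 hours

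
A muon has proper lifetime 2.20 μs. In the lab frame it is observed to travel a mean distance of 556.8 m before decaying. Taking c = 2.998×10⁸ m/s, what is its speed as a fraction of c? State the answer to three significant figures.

d = βγcτ ⇒ βγ = d/(cτ) = 556.8 m / (659.56 m) = 0.8442.
β = (βγ)/√(1+(βγ)²) = 0.8442/√1.712674 = 0.645.

0.645c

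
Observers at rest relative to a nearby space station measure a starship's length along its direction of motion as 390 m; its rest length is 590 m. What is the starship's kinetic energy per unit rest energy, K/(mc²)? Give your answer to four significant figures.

0.5128

Length contraction gives γ = L₀/L = 590/390 = 1.51282.
K/(mc²) = γ − 1 = 1.51282 − 1 = 0.5128.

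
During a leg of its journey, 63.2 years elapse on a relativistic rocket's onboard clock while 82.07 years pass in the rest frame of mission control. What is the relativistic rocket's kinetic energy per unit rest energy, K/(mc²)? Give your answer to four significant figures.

0.2986

From Δt = γΔτ: γ = 82.07/63.2 = 1.29858.
K/(mc²) = γ − 1 = 1.29858 − 1 = 0.2986.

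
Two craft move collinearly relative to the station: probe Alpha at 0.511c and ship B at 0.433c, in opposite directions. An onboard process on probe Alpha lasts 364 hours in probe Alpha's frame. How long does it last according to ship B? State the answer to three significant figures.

574 hours

Speed of probe Alpha in ship B's frame: u = (v_A + v_B)/(1 + v_A v_B/c²) = (0.511 + 0.433)/(1 + 0.511×0.433) = 0.944/1.221263 = 0.77297; |u| = 0.77297c.
γ for this relative speed: γ = 1/√(1 − 0.597483) = 1.5762.
Probe Alpha's interval is proper; time dilation gives Δt_B = γΔτ = 1.5762 × 364 hours = 574 hours.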